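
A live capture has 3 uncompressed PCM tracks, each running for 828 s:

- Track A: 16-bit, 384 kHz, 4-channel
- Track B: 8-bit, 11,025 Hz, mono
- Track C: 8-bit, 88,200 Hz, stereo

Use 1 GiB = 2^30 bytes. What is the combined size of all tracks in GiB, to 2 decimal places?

2.51 GiB

Track A: 384,000 × 828 × 2 × 4 = 2,543,616,000 bytes.
Track B: 11,025 × 828 × 1 × 1 = 9,128,700 bytes.
Track C: 88,200 × 828 × 1 × 2 = 146,059,200 bytes.
Total = 2,698,803,900 bytes = 2.51 GiB.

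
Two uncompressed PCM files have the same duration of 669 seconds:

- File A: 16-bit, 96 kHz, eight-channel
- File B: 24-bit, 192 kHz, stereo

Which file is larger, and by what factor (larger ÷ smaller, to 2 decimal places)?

File A: 96,000 × 2 × 8 = 1,536,000 bytes/s.
File B: 192,000 × 3 × 2 = 1,152,000 bytes/s.
File A is larger; ratio = 1,027,584,000 / 770,688,000 = 1.33.

File A, by a factor of 1.33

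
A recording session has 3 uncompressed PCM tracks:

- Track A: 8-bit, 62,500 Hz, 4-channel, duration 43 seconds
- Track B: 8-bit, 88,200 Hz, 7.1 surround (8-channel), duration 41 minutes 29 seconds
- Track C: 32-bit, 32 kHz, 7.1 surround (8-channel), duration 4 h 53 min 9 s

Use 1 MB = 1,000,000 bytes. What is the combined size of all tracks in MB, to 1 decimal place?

Track A: 62,500 × 43 × 1 × 4 = 10,750,000 bytes.
Track B: 41 minutes 29 seconds = 2,489 s; 88,200 × 2,489 × 1 × 8 = 1,756,238,400 bytes.
Track C: 4 h 53 min 9 s = 17,589 s; 32,000 × 17,589 × 4 × 8 = 18,011,136,000 bytes.
Total = 19,778,124,400 bytes = 19778.1 MB.

19778.1 MB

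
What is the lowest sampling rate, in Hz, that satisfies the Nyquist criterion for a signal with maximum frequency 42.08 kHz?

Minimum sample rate = 2 × 42,080 Hz = 84,160 Hz.

84,160 Hz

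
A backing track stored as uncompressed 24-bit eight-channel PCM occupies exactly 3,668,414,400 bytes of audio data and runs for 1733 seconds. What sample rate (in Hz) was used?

Bytes = sample_rate × seconds × bytes_per_sample × channels.
sample_rate = 3,668,414,400 / (1,733 × 3 × 8) = 3,668,414,400 / 41,592 = 88,200 Hz.

88,200 Hz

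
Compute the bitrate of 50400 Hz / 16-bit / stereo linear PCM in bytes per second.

201,600 bytes/s

Bit rate = 50,400 × 16 × 2 = 1,612,800 bits/s.
1,612,800 / 8 = 201,600 bytes/s.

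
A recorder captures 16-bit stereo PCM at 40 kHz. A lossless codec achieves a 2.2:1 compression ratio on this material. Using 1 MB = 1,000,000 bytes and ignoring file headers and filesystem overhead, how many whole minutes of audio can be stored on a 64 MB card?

14 minutes

Uncompressed byte rate = 40,000 × 2 × 2 = 160,000 bytes/s.
After 2.2:1 compression, effective rate ≈ 72727.27 bytes/s.
Capacity = 64 × 1,000,000 = 64,000,000 bytes.
64,000,000 / effective rate ≈ 880 s → 14 minutes.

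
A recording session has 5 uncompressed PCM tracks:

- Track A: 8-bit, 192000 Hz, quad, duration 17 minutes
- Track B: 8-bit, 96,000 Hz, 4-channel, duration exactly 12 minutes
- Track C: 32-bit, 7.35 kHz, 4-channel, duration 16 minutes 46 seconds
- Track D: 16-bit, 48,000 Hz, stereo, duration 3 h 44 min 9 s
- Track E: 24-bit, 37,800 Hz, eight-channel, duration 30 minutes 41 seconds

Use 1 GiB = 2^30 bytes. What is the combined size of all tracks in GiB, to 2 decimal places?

5.06 GiB

Track A: 17 minutes = 1,020 s; 192,000 × 1,020 × 1 × 4 = 783,360,000 bytes.
Track B: exactly 12 minutes = 720 s; 96,000 × 720 × 1 × 4 = 276,480,000 bytes.
Track C: 16 minutes 46 seconds = 1,006 s; 7,350 × 1,006 × 4 × 4 = 118,305,600 bytes.
Track D: 3 h 44 min 9 s = 13,449 s; 48,000 × 13,449 × 2 × 2 = 2,582,208,000 bytes.
Track E: 30 minutes 41 seconds = 1,841 s; 37,800 × 1,841 × 3 × 8 = 1,670,155,200 bytes.
Total = 5,430,508,800 bytes = 5.06 GiB.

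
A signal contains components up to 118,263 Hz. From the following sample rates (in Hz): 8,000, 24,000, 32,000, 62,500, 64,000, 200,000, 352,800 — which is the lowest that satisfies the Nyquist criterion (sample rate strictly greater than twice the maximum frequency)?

Need sample rate > 2 × 118,263 = 236,526 Hz.
Lowest listed rate above 236,526 Hz is 352,800 Hz.

352,800 Hz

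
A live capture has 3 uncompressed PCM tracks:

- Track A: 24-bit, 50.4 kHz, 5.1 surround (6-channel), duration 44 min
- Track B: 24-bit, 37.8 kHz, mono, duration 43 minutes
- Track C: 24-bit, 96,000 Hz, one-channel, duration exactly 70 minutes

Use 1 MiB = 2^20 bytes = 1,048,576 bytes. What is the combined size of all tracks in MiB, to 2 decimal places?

Track A: 44 min = 2,640 s; 50,400 × 2,640 × 3 × 6 = 2,395,008,000 bytes.
Track B: 43 minutes = 2,580 s; 37,800 × 2,580 × 3 × 1 = 292,572,000 bytes.
Track C: exactly 70 minutes = 4,200 s; 96,000 × 4,200 × 3 × 1 = 1,209,600,000 bytes.
Total = 3,897,180,000 bytes = 3716.64 MiB.

3716.64 MiB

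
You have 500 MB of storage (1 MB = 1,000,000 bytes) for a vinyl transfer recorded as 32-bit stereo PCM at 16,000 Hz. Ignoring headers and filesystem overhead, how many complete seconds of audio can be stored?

Uncompressed byte rate = 16,000 × 4 × 2 = 128,000 bytes/s.
Capacity = 500 × 1,000,000 = 500,000,000 bytes.
500,000,000 / 128,000 ≈ 3906.25 s → 3,906 seconds.

3,906 seconds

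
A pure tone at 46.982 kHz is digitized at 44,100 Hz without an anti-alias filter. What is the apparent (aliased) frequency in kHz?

2.882 kHz

Nyquist = 44,100/2 = 22,050 Hz; 46,982 Hz exceeds it.
Alias = |46,982 − 1×44,100| = |46,982 − 44,100| = 2,882 Hz = 2.882 kHz.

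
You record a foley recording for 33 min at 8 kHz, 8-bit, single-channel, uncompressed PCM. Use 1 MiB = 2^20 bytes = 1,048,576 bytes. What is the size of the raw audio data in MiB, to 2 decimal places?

15.11 MiB

Duration = 33 min = 1,980 s.
Bytes = 8,000 samples/s × 1,980 s × 1 bytes/sample × 1 ch = 15,840,000 bytes.
15,840,000 / 1,048,576 = 15.11 MiB.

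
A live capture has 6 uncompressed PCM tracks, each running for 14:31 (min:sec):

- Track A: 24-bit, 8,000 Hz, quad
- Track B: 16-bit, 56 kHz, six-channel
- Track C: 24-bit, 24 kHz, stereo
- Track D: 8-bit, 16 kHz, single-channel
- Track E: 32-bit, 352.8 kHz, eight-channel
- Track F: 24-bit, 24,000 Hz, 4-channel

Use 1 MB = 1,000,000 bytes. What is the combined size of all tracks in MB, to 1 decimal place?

10892.4 MB

14:31 (min:sec) = 871 s.
Track A: 8,000 × 871 × 3 × 4 = 83,616,000 bytes.
Track B: 56,000 × 871 × 2 × 6 = 585,312,000 bytes.
Track C: 24,000 × 871 × 3 × 2 = 125,424,000 bytes.
Track D: 16,000 × 871 × 1 × 1 = 13,936,000 bytes.
Track E: 352,800 × 871 × 4 × 8 = 9,833,241,600 bytes.
Track F: 24,000 × 871 × 3 × 4 = 250,848,000 bytes.
Total = 10,892,377,600 bytes = 10892.4 MB.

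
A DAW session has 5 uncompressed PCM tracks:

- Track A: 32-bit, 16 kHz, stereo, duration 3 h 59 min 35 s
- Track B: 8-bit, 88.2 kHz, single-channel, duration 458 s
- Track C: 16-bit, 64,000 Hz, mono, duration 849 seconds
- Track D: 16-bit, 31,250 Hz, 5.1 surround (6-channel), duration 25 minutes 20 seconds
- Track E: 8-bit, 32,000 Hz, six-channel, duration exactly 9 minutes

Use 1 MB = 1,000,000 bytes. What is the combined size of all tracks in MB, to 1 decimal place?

Track A: 3 h 59 min 35 s = 14,375 s; 16,000 × 14,375 × 4 × 2 = 1,840,000,000 bytes.
Track B: 88,200 × 458 × 1 × 1 = 40,395,600 bytes.
Track C: 64,000 × 849 × 2 × 1 = 108,672,000 bytes.
Track D: 25 minutes 20 seconds = 1,520 s; 31,250 × 1,520 × 2 × 6 = 570,000,000 bytes.
Track E: exactly 9 minutes = 540 s; 32,000 × 540 × 1 × 6 = 103,680,000 bytes.
Total = 2,662,747,600 bytes = 2662.7 MB.

2662.7 MB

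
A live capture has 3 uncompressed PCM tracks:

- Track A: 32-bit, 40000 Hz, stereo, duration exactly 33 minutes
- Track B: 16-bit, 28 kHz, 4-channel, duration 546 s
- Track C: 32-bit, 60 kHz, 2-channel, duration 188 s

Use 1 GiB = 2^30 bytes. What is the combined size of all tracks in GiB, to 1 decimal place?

Track A: exactly 33 minutes = 1,980 s; 40,000 × 1,980 × 4 × 2 = 633,600,000 bytes.
Track B: 28,000 × 546 × 2 × 4 = 122,304,000 bytes.
Track C: 60,000 × 188 × 4 × 2 = 90,240,000 bytes.
Total = 846,144,000 bytes = 0.8 GiB.

0.8 GiB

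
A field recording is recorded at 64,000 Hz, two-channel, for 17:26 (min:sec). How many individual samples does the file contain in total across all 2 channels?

17:26 (min:sec) = 1,046 s.
64,000 × 1,046 s × 2 ch = 133,888,000 samples.

133,888,000 samples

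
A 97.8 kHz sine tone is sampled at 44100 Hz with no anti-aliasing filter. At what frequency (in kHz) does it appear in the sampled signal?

9.6 kHz

Nyquist = 44,100/2 = 22,050 Hz; 97,800 Hz exceeds it.
Alias = |97,800 − 2×44,100| = |97,800 − 88,200| = 9,600 Hz = 9.6 kHz.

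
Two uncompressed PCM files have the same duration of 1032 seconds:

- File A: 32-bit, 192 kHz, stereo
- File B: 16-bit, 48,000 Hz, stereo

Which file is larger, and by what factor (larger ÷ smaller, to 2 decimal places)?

File A: 192,000 × 4 × 2 = 1,536,000 bytes/s.
File B: 48,000 × 2 × 2 = 192,000 bytes/s.
File A is larger; ratio = 1,585,152,000 / 198,144,000 = 8.00.

File A, by a factor of 8.00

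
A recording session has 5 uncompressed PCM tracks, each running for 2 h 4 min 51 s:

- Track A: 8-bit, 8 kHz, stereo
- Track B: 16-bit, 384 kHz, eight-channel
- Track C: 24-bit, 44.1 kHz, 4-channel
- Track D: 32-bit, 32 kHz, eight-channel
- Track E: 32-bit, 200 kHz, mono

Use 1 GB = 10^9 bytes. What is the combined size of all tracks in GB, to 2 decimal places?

63.77 GB

2 h 4 min 51 s = 7,491 s.
Track A: 8,000 × 7,491 × 1 × 2 = 119,856,000 bytes.
Track B: 384,000 × 7,491 × 2 × 8 = 46,024,704,000 bytes.
Track C: 44,100 × 7,491 × 3 × 4 = 3,964,237,200 bytes.
Track D: 32,000 × 7,491 × 4 × 8 = 7,670,784,000 bytes.
Track E: 200,000 × 7,491 × 4 × 1 = 5,992,800,000 bytes.
Total = 63,772,381,200 bytes = 63.77 GB.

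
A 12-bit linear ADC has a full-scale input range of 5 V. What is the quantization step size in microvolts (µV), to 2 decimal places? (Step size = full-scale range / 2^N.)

1220.70 µV

5 V / 2^12 = 5 / 4,096 V = 1220.70 µV.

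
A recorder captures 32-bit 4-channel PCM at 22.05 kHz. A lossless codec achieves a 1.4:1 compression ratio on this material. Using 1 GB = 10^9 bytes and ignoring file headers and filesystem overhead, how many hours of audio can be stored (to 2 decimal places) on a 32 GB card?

35.27 hours

Uncompressed byte rate = 22,050 × 4 × 4 = 352,800 bytes/s.
After 1.4:1 compression, effective rate ≈ 252000 bytes/s.
Capacity = 32 × 1,000,000,000 = 32,000,000,000 bytes.
32,000,000,000 / effective rate ≈ 126984.13 s → 35.27 hours.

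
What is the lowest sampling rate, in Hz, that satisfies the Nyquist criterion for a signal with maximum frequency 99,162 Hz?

Minimum sample rate = 2 × 99,162 Hz = 198,324 Hz.

198,324 Hz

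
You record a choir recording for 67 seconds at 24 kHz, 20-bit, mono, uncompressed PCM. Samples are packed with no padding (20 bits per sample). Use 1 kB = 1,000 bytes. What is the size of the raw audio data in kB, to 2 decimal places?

4020.00 kB

Bits = 24,000 × 67 × 20 × 1 = 32,160,000 bits = 4,020,000 bytes.
4,020,000 / 1,000 = 4020.00 kB.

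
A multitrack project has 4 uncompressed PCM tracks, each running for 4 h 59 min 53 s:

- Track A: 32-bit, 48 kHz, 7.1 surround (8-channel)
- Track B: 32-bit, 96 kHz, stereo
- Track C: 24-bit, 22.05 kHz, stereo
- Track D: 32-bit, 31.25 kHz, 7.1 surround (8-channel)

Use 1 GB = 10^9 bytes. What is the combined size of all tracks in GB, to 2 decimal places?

4 h 59 min 53 s = 17,993 s.
Track A: 48,000 × 17,993 × 4 × 8 = 27,637,248,000 bytes.
Track B: 96,000 × 17,993 × 4 × 2 = 13,818,624,000 bytes.
Track C: 22,050 × 17,993 × 3 × 2 = 2,380,473,900 bytes.
Track D: 31,250 × 17,993 × 4 × 8 = 17,993,000,000 bytes.
Total = 61,829,345,900 bytes = 61.83 GB.

61.83 GB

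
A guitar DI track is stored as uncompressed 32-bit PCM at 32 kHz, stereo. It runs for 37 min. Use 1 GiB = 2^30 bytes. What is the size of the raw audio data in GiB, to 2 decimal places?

Duration = 37 min = 2,220 s.
Bytes = 32,000 samples/s × 2,220 s × 4 bytes/sample × 2 ch = 568,320,000 bytes.
568,320,000 / 1,073,741,824 = 0.53 GiB.

0.53 GiB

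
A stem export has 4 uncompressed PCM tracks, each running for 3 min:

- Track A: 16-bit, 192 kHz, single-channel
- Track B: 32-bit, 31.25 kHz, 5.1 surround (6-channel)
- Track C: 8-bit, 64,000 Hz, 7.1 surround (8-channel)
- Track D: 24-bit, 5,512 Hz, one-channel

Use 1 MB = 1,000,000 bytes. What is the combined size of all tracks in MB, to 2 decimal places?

299.26 MB

3 min = 180 s.
Track A: 192,000 × 180 × 2 × 1 = 69,120,000 bytes.
Track B: 31,250 × 180 × 4 × 6 = 135,000,000 bytes.
Track C: 64,000 × 180 × 1 × 8 = 92,160,000 bytes.
Track D: 5,512 × 180 × 3 × 1 = 2,976,480 bytes.
Total = 299,256,480 bytes = 299.26 MB.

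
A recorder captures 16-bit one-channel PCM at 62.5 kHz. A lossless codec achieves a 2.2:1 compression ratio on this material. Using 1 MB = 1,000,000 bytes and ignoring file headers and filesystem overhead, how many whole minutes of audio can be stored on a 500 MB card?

146 minutes

Uncompressed byte rate = 62,500 × 2 × 1 = 125,000 bytes/s.
After 2.2:1 compression, effective rate ≈ 56818.18 bytes/s.
Capacity = 500 × 1,000,000 = 500,000,000 bytes.
500,000,000 / effective rate ≈ 8800 s → 146 minutes.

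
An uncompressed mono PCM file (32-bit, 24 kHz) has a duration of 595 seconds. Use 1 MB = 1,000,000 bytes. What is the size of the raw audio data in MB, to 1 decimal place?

Bytes = 24,000 samples/s × 595 s × 4 bytes/sample × 1 ch = 57,120,000 bytes.
57,120,000 / 1,000,000 = 57.1 MB.

57.1 MB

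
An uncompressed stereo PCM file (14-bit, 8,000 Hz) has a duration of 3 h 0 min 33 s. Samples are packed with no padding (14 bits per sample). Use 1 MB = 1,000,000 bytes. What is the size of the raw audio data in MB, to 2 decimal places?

Duration = 3 h 0 min 33 s = 10,833 s.
Bits = 8,000 × 10,833 × 14 × 2 = 2,426,592,000 bits = 303,324,000 bytes.
303,324,000 / 1,000,000 = 303.32 MB.

303.32 MB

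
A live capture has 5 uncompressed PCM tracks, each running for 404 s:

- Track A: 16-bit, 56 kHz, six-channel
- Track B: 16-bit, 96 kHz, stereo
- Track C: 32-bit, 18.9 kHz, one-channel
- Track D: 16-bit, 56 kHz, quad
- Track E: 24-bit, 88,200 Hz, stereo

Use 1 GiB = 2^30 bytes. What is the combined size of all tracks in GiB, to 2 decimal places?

0.79 GiB

Track A: 56,000 × 404 × 2 × 6 = 271,488,000 bytes.
Track B: 96,000 × 404 × 2 × 2 = 155,136,000 bytes.
Track C: 18,900 × 404 × 4 × 1 = 30,542,400 bytes.
Track D: 56,000 × 404 × 2 × 4 = 180,992,000 bytes.
Track E: 88,200 × 404 × 3 × 2 = 213,796,800 bytes.
Total = 851,955,200 bytes = 0.79 GiB.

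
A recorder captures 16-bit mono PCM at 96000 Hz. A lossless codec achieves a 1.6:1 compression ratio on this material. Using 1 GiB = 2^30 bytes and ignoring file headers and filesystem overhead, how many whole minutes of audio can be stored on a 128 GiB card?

Uncompressed byte rate = 96,000 × 2 × 1 = 192,000 bytes/s.
After 1.6:1 compression, effective rate ≈ 120000 bytes/s.
Capacity = 128 × 1,073,741,824 = 137,438,953,472 bytes.
137,438,953,472 / effective rate ≈ 1145324.61 s → 19,088 minutes.

19,088 minutes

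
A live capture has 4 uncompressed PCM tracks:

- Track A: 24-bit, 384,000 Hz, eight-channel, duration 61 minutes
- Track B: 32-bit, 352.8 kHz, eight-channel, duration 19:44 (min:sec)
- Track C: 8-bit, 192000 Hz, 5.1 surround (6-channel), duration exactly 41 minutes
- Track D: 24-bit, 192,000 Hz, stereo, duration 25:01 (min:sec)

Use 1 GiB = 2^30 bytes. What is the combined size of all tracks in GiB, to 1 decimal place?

Track A: 61 minutes = 3,660 s; 384,000 × 3,660 × 3 × 8 = 33,730,560,000 bytes.
Track B: 19:44 (min:sec) = 1,184 s; 352,800 × 1,184 × 4 × 8 = 13,366,886,400 bytes.
Track C: exactly 41 minutes = 2,460 s; 192,000 × 2,460 × 1 × 6 = 2,833,920,000 bytes.
Track D: 25:01 (min:sec) = 1,501 s; 192,000 × 1,501 × 3 × 2 = 1,729,152,000 bytes.
Total = 51,660,518,400 bytes = 48.1 GiB.

48.1 GiB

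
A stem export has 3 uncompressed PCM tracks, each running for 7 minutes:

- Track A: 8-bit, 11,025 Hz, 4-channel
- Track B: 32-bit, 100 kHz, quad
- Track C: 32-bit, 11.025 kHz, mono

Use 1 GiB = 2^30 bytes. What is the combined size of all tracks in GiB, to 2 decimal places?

7 minutes = 420 s.
Track A: 11,025 × 420 × 1 × 4 = 18,522,000 bytes.
Track B: 100,000 × 420 × 4 × 4 = 672,000,000 bytes.
Track C: 11,025 × 420 × 4 × 1 = 18,522,000 bytes.
Total = 709,044,000 bytes = 0.66 GiB.

0.66 GiB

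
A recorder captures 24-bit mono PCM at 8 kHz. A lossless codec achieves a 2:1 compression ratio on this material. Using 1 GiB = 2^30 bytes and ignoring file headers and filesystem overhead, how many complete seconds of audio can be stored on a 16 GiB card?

Uncompressed byte rate = 8,000 × 3 × 1 = 24,000 bytes/s.
After 2:1 compression, effective rate ≈ 12000 bytes/s.
Capacity = 16 × 1,073,741,824 = 17,179,869,184 bytes.
17,179,869,184 / effective rate ≈ 1431655.77 s → 1,431,655 seconds.

1,431,655 seconds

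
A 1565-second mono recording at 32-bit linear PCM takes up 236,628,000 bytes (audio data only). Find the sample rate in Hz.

37,800 Hz

Bytes = sample_rate × seconds × bytes_per_sample × channels.
sample_rate = 236,628,000 / (1,565 × 4 × 1) = 236,628,000 / 6,260 = 37,800 Hz.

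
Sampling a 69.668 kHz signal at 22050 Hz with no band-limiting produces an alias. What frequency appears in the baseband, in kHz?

3.518 kHz

Nyquist = 22,050/2 = 11,025 Hz; 69,668 Hz exceeds it.
Alias = |69,668 − 3×22,050| = |69,668 − 66,150| = 3,518 Hz = 3.518 kHz.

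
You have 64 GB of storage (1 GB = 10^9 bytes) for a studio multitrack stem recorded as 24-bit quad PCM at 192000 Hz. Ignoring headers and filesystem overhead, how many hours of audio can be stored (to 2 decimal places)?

7.72 hours

Uncompressed byte rate = 192,000 × 3 × 4 = 2,304,000 bytes/s.
Capacity = 64 × 1,000,000,000 = 64,000,000,000 bytes.
64,000,000,000 / 2,304,000 ≈ 27777.78 s → 7.72 hours.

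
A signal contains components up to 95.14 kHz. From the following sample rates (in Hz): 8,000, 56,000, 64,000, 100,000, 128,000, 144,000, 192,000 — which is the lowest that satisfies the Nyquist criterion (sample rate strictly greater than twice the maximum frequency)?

192,000 Hz

Need sample rate > 2 × 95,140 = 190,280 Hz.
Lowest listed rate above 190,280 Hz is 192,000 Hz.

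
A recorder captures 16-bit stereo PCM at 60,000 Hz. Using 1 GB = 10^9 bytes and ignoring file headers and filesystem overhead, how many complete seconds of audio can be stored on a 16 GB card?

Uncompressed byte rate = 60,000 × 2 × 2 = 240,000 bytes/s.
Capacity = 16 × 1,000,000,000 = 16,000,000,000 bytes.
16,000,000,000 / 240,000 ≈ 66666.67 s → 66,666 seconds.

66,666 seconds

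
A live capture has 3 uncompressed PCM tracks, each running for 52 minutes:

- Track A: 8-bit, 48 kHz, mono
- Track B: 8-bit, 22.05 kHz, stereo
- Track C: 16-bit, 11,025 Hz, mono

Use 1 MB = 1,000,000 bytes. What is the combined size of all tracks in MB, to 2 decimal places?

52 minutes = 3,120 s.
Track A: 48,000 × 3,120 × 1 × 1 = 149,760,000 bytes.
Track B: 22,050 × 3,120 × 1 × 2 = 137,592,000 bytes.
Track C: 11,025 × 3,120 × 2 × 1 = 68,796,000 bytes.
Total = 356,148,000 bytes = 356.15 MB.

356.15 MB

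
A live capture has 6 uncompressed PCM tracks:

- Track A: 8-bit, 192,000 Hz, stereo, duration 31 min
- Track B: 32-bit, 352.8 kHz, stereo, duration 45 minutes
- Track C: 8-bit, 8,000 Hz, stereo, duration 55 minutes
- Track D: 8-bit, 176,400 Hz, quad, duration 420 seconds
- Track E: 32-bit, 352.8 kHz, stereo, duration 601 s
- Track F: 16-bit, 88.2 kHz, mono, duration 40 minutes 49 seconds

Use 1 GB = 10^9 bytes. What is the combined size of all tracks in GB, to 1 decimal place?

10.8 GB

Track A: 31 min = 1,860 s; 192,000 × 1,860 × 1 × 2 = 714,240,000 bytes.
Track B: 45 minutes = 2,700 s; 352,800 × 2,700 × 4 × 2 = 7,620,480,000 bytes.
Track C: 55 minutes = 3,300 s; 8,000 × 3,300 × 1 × 2 = 52,800,000 bytes.
Track D: 176,400 × 420 × 1 × 4 = 296,352,000 bytes.
Track E: 352,800 × 601 × 4 × 2 = 1,696,262,400 bytes.
Track F: 40 minutes 49 seconds = 2,449 s; 88,200 × 2,449 × 2 × 1 = 432,003,600 bytes.
Total = 10,812,138,000 bytes = 10.8 GB.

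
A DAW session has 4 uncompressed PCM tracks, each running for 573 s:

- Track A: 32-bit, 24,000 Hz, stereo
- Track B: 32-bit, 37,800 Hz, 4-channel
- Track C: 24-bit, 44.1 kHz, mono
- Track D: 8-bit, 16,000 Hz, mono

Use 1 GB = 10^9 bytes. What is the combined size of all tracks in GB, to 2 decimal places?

Track A: 24,000 × 573 × 4 × 2 = 110,016,000 bytes.
Track B: 37,800 × 573 × 4 × 4 = 346,550,400 bytes.
Track C: 44,100 × 573 × 3 × 1 = 75,807,900 bytes.
Track D: 16,000 × 573 × 1 × 1 = 9,168,000 bytes.
Total = 541,542,300 bytes = 0.54 GB.

0.54 GB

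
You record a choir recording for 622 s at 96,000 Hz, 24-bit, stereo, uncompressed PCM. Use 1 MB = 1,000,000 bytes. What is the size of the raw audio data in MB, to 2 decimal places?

Bytes = 96,000 samples/s × 622 s × 3 bytes/sample × 2 ch = 358,272,000 bytes.
358,272,000 / 1,000,000 = 358.27 MB.

358.27 MB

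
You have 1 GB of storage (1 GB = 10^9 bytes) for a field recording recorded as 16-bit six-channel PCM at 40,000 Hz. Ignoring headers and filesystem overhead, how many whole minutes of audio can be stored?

Uncompressed byte rate = 40,000 × 2 × 6 = 480,000 bytes/s.
Capacity = 1 × 1,000,000,000 = 1,000,000,000 bytes.
1,000,000,000 / 480,000 ≈ 2083.33 s → 34 minutes.

34 minutes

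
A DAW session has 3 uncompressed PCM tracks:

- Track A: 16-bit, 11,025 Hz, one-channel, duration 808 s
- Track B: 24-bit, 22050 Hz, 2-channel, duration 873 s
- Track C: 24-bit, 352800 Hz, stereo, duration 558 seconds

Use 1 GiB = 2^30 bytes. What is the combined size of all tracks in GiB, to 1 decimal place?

Track A: 11,025 × 808 × 2 × 1 = 17,816,400 bytes.
Track B: 22,050 × 873 × 3 × 2 = 115,497,900 bytes.
Track C: 352,800 × 558 × 3 × 2 = 1,181,174,400 bytes.
Total = 1,314,488,700 bytes = 1.2 GiB.

1.2 GiB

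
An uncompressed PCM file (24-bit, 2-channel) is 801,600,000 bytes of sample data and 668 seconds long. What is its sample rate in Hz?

200,000 Hz

Bytes = sample_rate × seconds × bytes_per_sample × channels.
sample_rate = 801,600,000 / (668 × 3 × 2) = 801,600,000 / 4,008 = 200,000 Hz.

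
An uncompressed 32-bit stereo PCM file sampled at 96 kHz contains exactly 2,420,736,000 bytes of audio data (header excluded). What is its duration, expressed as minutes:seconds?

52:32

Byte rate = 96,000 × 4 × 2 = 768,000 bytes/s.
Duration = 2,420,736,000 / 768,000 = 3,152 s.
3,152 s = 52:32.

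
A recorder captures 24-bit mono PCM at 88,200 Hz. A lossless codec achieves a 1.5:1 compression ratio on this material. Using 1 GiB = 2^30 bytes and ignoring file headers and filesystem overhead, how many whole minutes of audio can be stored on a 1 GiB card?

101 minutes

Uncompressed byte rate = 88,200 × 3 × 1 = 264,600 bytes/s.
After 1.5:1 compression, effective rate ≈ 176400 bytes/s.
Capacity = 1 × 1,073,741,824 = 1,073,741,824 bytes.
1,073,741,824 / effective rate ≈ 6086.97 s → 101 minutes.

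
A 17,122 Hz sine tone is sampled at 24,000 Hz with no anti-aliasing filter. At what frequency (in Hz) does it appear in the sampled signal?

Nyquist = 24,000/2 = 12,000 Hz; 17,122 Hz exceeds it.
Alias = |17,122 − 1×24,000| = |17,122 − 24,000| = 6,878 Hz.

6,878 Hz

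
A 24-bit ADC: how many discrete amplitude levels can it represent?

16,777,216 levels

2^24 = 16,777,216.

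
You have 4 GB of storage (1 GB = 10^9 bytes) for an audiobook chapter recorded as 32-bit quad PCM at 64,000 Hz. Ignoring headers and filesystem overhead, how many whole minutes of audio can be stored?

65 minutes

Uncompressed byte rate = 64,000 × 4 × 4 = 1,024,000 bytes/s.
Capacity = 4 × 1,000,000,000 = 4,000,000,000 bytes.
4,000,000,000 / 1,024,000 ≈ 3906.25 s → 65 minutes.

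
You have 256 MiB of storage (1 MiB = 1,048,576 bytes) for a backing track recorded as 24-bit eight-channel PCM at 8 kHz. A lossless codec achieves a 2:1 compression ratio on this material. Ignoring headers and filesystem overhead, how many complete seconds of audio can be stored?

Uncompressed byte rate = 8,000 × 3 × 8 = 192,000 bytes/s.
After 2:1 compression, effective rate ≈ 96000 bytes/s.
Capacity = 256 × 1,048,576 = 268,435,456 bytes.
268,435,456 / effective rate ≈ 2796.2 s → 2,796 seconds.

2,796 seconds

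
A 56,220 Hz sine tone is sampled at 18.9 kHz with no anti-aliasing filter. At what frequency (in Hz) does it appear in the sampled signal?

480 Hz

Nyquist = 18,900/2 = 9,450 Hz; 56,220 Hz exceeds it.
Alias = |56,220 − 3×18,900| = |56,220 − 56,700| = 480 Hz.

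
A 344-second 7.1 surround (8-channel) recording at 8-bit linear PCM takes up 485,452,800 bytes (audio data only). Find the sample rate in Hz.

Bytes = sample_rate × seconds × bytes_per_sample × channels.
sample_rate = 485,452,800 / (344 × 1 × 8) = 485,452,800 / 2,752 = 176,400 Hz.

176,400 Hz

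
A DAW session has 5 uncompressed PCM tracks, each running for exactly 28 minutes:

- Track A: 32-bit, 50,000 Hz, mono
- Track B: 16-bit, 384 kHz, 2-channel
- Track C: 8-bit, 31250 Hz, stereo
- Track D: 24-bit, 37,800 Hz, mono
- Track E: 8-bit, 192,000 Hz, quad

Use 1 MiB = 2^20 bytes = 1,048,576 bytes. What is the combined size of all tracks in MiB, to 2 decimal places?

exactly 28 minutes = 1,680 s.
Track A: 50,000 × 1,680 × 4 × 1 = 336,000,000 bytes.
Track B: 384,000 × 1,680 × 2 × 2 = 2,580,480,000 bytes.
Track C: 31,250 × 1,680 × 1 × 2 = 105,000,000 bytes.
Track D: 37,800 × 1,680 × 3 × 1 = 190,512,000 bytes.
Track E: 192,000 × 1,680 × 1 × 4 = 1,290,240,000 bytes.
Total = 4,502,232,000 bytes = 4293.66 MiB.

4293.66 MiB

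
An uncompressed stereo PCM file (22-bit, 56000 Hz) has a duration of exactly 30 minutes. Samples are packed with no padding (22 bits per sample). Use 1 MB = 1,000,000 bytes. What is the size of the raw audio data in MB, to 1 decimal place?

Duration = exactly 30 minutes = 1,800 s.
Bits = 56,000 × 1,800 × 22 × 2 = 4,435,200,000 bits = 554,400,000 bytes.
554,400,000 / 1,000,000 = 554.4 MB.

554.4 MB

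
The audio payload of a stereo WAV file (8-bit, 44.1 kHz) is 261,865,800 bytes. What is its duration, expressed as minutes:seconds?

49:29

Byte rate = 44,100 × 1 × 2 = 88,200 bytes/s.
Duration = 261,865,800 / 88,200 = 2,969 s.
2,969 s = 49:29.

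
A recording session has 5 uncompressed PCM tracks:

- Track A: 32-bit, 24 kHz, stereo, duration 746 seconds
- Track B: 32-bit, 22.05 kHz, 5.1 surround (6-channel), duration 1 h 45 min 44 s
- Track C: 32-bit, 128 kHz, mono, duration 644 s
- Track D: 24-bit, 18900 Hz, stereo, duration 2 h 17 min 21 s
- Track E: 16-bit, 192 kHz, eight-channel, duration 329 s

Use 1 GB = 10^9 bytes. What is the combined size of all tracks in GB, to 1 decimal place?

5.8 GB

Track A: 24,000 × 746 × 4 × 2 = 143,232,000 bytes.
Track B: 1 h 45 min 44 s = 6,344 s; 22,050 × 6,344 × 4 × 6 = 3,357,244,800 bytes.
Track C: 128,000 × 644 × 4 × 1 = 329,728,000 bytes.
Track D: 2 h 17 min 21 s = 8,241 s; 18,900 × 8,241 × 3 × 2 = 934,529,400 bytes.
Track E: 192,000 × 329 × 2 × 8 = 1,010,688,000 bytes.
Total = 5,775,422,200 bytes = 5.8 GB.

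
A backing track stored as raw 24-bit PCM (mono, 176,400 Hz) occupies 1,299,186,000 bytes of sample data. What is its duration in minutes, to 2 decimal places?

Byte rate = 176,400 × 3 × 1 = 529,200 bytes/s.
Duration = 1,299,186,000 / 529,200 = 2,455 s.
2,455 s / 60 = 40.92 minutes.

40.92 minutes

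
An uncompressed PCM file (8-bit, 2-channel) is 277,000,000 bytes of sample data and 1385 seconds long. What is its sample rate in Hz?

100,000 Hz

Bytes = sample_rate × seconds × bytes_per_sample × channels.
sample_rate = 277,000,000 / (1,385 × 1 × 2) = 277,000,000 / 2,770 = 100,000 Hz.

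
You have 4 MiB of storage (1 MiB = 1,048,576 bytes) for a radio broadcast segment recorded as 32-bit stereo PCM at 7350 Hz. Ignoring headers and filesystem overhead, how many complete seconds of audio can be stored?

71 seconds

Uncompressed byte rate = 7,350 × 4 × 2 = 58,800 bytes/s.
Capacity = 4 × 1,048,576 = 4,194,304 bytes.
4,194,304 / 58,800 ≈ 71.33 s → 71 seconds.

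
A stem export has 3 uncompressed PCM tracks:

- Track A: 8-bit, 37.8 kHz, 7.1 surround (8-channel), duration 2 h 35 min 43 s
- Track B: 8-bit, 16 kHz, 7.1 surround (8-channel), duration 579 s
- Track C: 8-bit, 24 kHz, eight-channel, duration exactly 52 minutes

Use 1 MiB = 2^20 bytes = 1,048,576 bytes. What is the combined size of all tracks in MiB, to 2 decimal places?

Track A: 2 h 35 min 43 s = 9,343 s; 37,800 × 9,343 × 1 × 8 = 2,825,323,200 bytes.
Track B: 16,000 × 579 × 1 × 8 = 74,112,000 bytes.
Track C: exactly 52 minutes = 3,120 s; 24,000 × 3,120 × 1 × 8 = 599,040,000 bytes.
Total = 3,498,475,200 bytes = 3336.41 MiB.

3336.41 MiB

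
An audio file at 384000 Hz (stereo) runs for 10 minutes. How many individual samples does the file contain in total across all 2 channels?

10 minutes = 600 s.
384,000 × 600 s × 2 ch = 460,800,000 samples.

460,800,000 samples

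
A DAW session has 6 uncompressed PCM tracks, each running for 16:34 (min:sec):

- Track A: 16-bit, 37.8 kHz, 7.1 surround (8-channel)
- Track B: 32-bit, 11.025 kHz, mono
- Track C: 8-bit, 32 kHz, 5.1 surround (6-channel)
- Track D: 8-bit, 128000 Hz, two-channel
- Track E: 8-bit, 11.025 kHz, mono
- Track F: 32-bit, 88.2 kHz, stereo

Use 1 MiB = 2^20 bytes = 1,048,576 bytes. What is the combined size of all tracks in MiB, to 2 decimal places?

16:34 (min:sec) = 994 s.
Track A: 37,800 × 994 × 2 × 8 = 601,171,200 bytes.
Track B: 11,025 × 994 × 4 × 1 = 43,835,400 bytes.
Track C: 32,000 × 994 × 1 × 6 = 190,848,000 bytes.
Track D: 128,000 × 994 × 1 × 2 = 254,464,000 bytes.
Track E: 11,025 × 994 × 1 × 1 = 10,958,850 bytes.
Track F: 88,200 × 994 × 4 × 2 = 701,366,400 bytes.
Total = 1,802,643,850 bytes = 1719.14 MiB.

1719.14 MiB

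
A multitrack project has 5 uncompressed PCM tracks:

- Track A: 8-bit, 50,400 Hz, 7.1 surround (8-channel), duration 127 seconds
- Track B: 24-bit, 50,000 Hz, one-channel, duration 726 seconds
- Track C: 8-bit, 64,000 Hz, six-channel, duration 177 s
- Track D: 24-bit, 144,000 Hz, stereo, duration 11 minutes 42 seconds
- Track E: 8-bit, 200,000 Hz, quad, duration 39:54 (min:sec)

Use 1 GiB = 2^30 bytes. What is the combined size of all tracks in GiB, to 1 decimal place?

2.6 GiB

Track A: 50,400 × 127 × 1 × 8 = 51,206,400 bytes.
Track B: 50,000 × 726 × 3 × 1 = 108,900,000 bytes.
Track C: 64,000 × 177 × 1 × 6 = 67,968,000 bytes.
Track D: 11 minutes 42 seconds = 702 s; 144,000 × 702 × 3 × 2 = 606,528,000 bytes.
Track E: 39:54 (min:sec) = 2,394 s; 200,000 × 2,394 × 1 × 4 = 1,915,200,000 bytes.
Total = 2,749,802,400 bytes = 2.6 GiB.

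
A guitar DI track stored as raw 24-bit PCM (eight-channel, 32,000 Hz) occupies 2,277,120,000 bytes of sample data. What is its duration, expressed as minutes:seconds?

49:25

Byte rate = 32,000 × 3 × 8 = 768,000 bytes/s.
Duration = 2,277,120,000 / 768,000 = 2,965 s.
2,965 s = 49:25.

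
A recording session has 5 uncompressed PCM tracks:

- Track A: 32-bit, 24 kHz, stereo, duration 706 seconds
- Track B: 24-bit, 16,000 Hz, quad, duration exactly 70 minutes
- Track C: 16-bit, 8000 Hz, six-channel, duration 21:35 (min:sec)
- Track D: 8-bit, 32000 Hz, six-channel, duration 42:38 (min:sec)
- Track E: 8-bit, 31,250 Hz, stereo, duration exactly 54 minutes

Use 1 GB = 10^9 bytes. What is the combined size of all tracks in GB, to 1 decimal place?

Track A: 24,000 × 706 × 4 × 2 = 135,552,000 bytes.
Track B: exactly 70 minutes = 4,200 s; 16,000 × 4,200 × 3 × 4 = 806,400,000 bytes.
Track C: 21:35 (min:sec) = 1,295 s; 8,000 × 1,295 × 2 × 6 = 124,320,000 bytes.
Track D: 42:38 (min:sec) = 2,558 s; 32,000 × 2,558 × 1 × 6 = 491,136,000 bytes.
Track E: exactly 54 minutes = 3,240 s; 31,250 × 3,240 × 1 × 2 = 202,500,000 bytes.
Total = 1,759,908,000 bytes = 1.8 GB.

1.8 GB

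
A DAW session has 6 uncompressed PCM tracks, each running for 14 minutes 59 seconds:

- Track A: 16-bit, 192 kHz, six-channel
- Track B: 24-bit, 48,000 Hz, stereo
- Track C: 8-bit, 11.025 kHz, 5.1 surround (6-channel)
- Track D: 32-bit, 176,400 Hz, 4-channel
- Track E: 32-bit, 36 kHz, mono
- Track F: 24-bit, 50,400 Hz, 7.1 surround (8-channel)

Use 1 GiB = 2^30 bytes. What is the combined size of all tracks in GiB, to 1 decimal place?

5.7 GiB

14 minutes 59 seconds = 899 s.
Track A: 192,000 × 899 × 2 × 6 = 2,071,296,000 bytes.
Track B: 48,000 × 899 × 3 × 2 = 258,912,000 bytes.
Track C: 11,025 × 899 × 1 × 6 = 59,468,850 bytes.
Track D: 176,400 × 899 × 4 × 4 = 2,537,337,600 bytes.
Track E: 36,000 × 899 × 4 × 1 = 129,456,000 bytes.
Track F: 50,400 × 899 × 3 × 8 = 1,087,430,400 bytes.
Total = 6,143,900,850 bytes = 5.7 GiB.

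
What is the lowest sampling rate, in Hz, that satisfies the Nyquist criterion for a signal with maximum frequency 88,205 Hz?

Minimum sample rate = 2 × 88,205 Hz = 176,410 Hz.

176,410 Hz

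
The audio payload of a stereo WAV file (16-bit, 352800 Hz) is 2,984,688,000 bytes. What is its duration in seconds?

Byte rate = 352,800 × 2 × 2 = 1,411,200 bytes/s.
Duration = 2,984,688,000 / 1,411,200 = 2,115 s.

2,115 seconds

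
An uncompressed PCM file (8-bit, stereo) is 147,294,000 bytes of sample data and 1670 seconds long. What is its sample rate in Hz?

44,100 Hz

Bytes = sample_rate × seconds × bytes_per_sample × channels.
sample_rate = 147,294,000 / (1,670 × 1 × 2) = 147,294,000 / 3,340 = 44,100 Hz.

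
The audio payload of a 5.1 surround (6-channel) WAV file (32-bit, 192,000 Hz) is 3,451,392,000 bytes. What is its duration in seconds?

749 seconds

Byte rate = 192,000 × 4 × 6 = 4,608,000 bytes/s.
Duration = 3,451,392,000 / 4,608,000 = 749 s.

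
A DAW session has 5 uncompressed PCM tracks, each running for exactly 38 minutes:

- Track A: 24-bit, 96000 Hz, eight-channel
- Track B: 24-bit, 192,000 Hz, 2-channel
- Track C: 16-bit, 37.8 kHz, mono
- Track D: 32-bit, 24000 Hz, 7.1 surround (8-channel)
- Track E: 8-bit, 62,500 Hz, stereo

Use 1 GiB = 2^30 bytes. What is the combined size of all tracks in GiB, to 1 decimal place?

9.4 GiB

exactly 38 minutes = 2,280 s.
Track A: 96,000 × 2,280 × 3 × 8 = 5,253,120,000 bytes.
Track B: 192,000 × 2,280 × 3 × 2 = 2,626,560,000 bytes.
Track C: 37,800 × 2,280 × 2 × 1 = 172,368,000 bytes.
Track D: 24,000 × 2,280 × 4 × 8 = 1,751,040,000 bytes.
Track E: 62,500 × 2,280 × 1 × 2 = 285,000,000 bytes.
Total = 10,088,088,000 bytes = 9.4 GiB.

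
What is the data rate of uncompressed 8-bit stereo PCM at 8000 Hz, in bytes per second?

16,000 bytes/s

Bit rate = 8,000 × 8 × 2 = 128,000 bits/s.
128,000 / 8 = 16,000 bytes/s.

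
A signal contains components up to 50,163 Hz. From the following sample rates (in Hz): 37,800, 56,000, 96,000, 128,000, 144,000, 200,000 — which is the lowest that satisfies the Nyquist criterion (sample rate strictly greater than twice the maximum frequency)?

128,000 Hz

Need sample rate > 2 × 50,163 = 100,326 Hz.
Lowest listed rate above 100,326 Hz is 128,000 Hz.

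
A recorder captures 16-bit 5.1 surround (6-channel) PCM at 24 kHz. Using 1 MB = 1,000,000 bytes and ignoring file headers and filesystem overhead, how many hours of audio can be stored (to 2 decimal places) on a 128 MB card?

Uncompressed byte rate = 24,000 × 2 × 6 = 288,000 bytes/s.
Capacity = 128 × 1,000,000 = 128,000,000 bytes.
128,000,000 / 288,000 ≈ 444.44 s → 0.12 hours.

0.12 hours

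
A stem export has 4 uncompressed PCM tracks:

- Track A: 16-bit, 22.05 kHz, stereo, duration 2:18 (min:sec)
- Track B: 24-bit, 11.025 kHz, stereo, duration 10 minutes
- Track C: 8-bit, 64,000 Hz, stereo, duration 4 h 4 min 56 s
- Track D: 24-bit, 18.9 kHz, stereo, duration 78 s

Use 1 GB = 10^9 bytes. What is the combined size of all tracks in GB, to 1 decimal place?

1.9 GB

Track A: 2:18 (min:sec) = 138 s; 22,050 × 138 × 2 × 2 = 12,171,600 bytes.
Track B: 10 minutes = 600 s; 11,025 × 600 × 3 × 2 = 39,690,000 bytes.
Track C: 4 h 4 min 56 s = 14,696 s; 64,000 × 14,696 × 1 × 2 = 1,881,088,000 bytes.
Track D: 18,900 × 78 × 3 × 2 = 8,845,200 bytes.
Total = 1,941,794,800 bytes = 1.9 GB.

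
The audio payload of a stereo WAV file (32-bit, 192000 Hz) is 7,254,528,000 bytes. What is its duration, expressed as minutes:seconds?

78:43

Byte rate = 192,000 × 4 × 2 = 1,536,000 bytes/s.
Duration = 7,254,528,000 / 1,536,000 = 4,723 s.
4,723 s = 78:43.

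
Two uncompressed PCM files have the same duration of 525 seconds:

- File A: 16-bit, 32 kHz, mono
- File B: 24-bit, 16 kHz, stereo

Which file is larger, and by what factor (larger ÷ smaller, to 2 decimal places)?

File B, by a factor of 1.50

File A: 32,000 × 2 × 1 = 64,000 bytes/s.
File B: 16,000 × 3 × 2 = 96,000 bytes/s.
File B is larger; ratio = 50,400,000 / 33,600,000 = 1.50.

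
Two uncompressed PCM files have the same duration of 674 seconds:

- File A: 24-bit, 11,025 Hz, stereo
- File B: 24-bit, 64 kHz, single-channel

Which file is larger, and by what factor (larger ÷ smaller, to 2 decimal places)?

File A: 11,025 × 3 × 2 = 66,150 bytes/s.
File B: 64,000 × 3 × 1 = 192,000 bytes/s.
File B is larger; ratio = 129,408,000 / 44,585,100 = 2.90.

File B, by a factor of 2.90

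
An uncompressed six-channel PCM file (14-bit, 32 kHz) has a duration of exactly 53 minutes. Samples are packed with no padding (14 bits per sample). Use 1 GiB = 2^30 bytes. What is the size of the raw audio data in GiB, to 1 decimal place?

Duration = exactly 53 minutes = 3,180 s.
Bits = 32,000 × 3,180 × 14 × 6 = 8,547,840,000 bits = 1,068,480,000 bytes.
1,068,480,000 / 1,073,741,824 = 1.0 GiB.

1.0 GiB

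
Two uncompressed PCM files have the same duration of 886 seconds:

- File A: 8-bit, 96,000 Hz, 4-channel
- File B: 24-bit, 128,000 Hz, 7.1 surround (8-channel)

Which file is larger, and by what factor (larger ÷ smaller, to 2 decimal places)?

File B, by a factor of 8.00

File A: 96,000 × 1 × 4 = 384,000 bytes/s.
File B: 128,000 × 3 × 8 = 3,072,000 bytes/s.
File B is larger; ratio = 2,721,792,000 / 340,224,000 = 8.00.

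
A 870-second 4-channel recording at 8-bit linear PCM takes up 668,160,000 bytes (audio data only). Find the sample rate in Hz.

Bytes = sample_rate × seconds × bytes_per_sample × channels.
sample_rate = 668,160,000 / (870 × 1 × 4) = 668,160,000 / 3,480 = 192,000 Hz.

192,000 Hz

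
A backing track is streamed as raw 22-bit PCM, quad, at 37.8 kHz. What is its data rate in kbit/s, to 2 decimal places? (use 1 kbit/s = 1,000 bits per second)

Bit rate = 37,800 × 22 × 4 = 3,326,400 bits/s.
= 3326.40 kbit/s.

3326.40 kbit/s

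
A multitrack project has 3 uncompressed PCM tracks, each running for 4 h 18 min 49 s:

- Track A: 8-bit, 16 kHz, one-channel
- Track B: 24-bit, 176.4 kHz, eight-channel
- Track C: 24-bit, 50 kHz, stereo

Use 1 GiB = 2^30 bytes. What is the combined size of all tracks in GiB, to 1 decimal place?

65.8 GiB

4 h 18 min 49 s = 15,529 s.
Track A: 16,000 × 15,529 × 1 × 1 = 248,464,000 bytes.
Track B: 176,400 × 15,529 × 3 × 8 = 65,743,574,400 bytes.
Track C: 50,000 × 15,529 × 3 × 2 = 4,658,700,000 bytes.
Total = 70,650,738,400 bytes = 65.8 GiB.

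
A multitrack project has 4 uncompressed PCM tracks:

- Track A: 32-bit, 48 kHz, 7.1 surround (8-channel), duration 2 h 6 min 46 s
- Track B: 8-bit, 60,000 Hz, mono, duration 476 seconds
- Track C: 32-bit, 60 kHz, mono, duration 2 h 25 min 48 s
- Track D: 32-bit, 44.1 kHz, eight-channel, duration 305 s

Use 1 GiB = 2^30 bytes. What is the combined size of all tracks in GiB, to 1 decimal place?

13.3 GiB

Track A: 2 h 6 min 46 s = 7,606 s; 48,000 × 7,606 × 4 × 8 = 11,682,816,000 bytes.
Track B: 60,000 × 476 × 1 × 1 = 28,560,000 bytes.
Track C: 2 h 25 min 48 s = 8,748 s; 60,000 × 8,748 × 4 × 1 = 2,099,520,000 bytes.
Track D: 44,100 × 305 × 4 × 8 = 430,416,000 bytes.
Total = 14,241,312,000 bytes = 13.3 GiB.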